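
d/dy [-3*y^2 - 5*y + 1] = -6*y - 5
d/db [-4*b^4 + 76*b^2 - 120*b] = -16*b^3 + 152*b - 120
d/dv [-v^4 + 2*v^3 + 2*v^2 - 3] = 2*v*(-2*v^2 + 3*v + 2)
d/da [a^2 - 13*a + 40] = 2*a - 13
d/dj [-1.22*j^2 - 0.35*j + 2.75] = -2.44*j - 0.35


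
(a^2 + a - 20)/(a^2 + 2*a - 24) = (a + 5)/(a + 6)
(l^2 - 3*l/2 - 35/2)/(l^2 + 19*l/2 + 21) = (l - 5)/(l + 6)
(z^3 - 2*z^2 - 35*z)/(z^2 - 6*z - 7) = z*(z + 5)/(z + 1)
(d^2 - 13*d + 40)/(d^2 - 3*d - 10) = (d - 8)/(d + 2)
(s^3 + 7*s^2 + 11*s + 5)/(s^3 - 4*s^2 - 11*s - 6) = (s + 5)/(s - 6)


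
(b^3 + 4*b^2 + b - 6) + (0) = b^3 + 4*b^2 + b - 6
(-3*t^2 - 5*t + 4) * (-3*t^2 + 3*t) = 9*t^4 + 6*t^3 - 27*t^2 + 12*t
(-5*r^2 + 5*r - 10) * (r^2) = -5*r^4 + 5*r^3 - 10*r^2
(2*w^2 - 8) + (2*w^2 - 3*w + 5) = 4*w^2 - 3*w - 3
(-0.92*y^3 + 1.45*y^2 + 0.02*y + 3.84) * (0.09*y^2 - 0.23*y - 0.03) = -0.0828*y^5 + 0.3421*y^4 - 0.3041*y^3 + 0.2975*y^2 - 0.8838*y - 0.1152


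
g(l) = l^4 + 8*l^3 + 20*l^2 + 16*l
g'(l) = 4*l^3 + 24*l^2 + 40*l + 16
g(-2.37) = -0.53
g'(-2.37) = 2.76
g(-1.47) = -1.04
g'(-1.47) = -3.64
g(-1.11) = -2.54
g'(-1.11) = -4.30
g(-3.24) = -3.79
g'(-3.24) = 2.29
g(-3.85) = -1.98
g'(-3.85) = -10.53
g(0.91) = 37.84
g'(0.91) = 75.29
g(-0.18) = -2.28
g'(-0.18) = 9.55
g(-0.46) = -3.86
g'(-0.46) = 2.29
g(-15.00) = 27885.00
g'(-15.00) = -8684.00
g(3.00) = 525.00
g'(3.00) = 460.00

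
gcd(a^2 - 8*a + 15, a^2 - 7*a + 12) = a - 3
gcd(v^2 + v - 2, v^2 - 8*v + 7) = v - 1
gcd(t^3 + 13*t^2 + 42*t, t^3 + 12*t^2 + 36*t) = t^2 + 6*t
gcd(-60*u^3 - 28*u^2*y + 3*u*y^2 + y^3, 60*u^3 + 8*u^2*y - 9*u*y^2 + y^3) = -10*u^2 - 3*u*y + y^2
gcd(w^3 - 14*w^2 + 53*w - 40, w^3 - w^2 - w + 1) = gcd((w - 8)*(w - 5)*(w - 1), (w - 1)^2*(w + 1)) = w - 1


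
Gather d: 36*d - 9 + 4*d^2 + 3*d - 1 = 4*d^2 + 39*d - 10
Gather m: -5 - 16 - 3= -24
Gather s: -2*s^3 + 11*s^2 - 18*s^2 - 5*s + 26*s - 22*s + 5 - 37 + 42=-2*s^3 - 7*s^2 - s + 10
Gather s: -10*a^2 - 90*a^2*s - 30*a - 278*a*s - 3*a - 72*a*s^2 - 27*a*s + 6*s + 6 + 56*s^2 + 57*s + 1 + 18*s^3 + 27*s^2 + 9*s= -10*a^2 - 33*a + 18*s^3 + s^2*(83 - 72*a) + s*(-90*a^2 - 305*a + 72) + 7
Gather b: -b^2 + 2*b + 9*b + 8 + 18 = -b^2 + 11*b + 26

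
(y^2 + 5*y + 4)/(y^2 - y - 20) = (y + 1)/(y - 5)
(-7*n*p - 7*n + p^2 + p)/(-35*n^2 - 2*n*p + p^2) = (p + 1)/(5*n + p)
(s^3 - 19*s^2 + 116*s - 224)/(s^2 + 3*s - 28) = (s^2 - 15*s + 56)/(s + 7)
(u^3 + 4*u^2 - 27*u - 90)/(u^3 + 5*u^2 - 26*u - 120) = (u + 3)/(u + 4)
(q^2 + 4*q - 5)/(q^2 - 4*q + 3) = (q + 5)/(q - 3)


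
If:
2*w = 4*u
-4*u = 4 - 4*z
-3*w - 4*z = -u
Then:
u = -4/9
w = -8/9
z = 5/9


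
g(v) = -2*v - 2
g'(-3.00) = -2.00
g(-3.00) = 4.00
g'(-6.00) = -2.00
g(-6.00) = 10.00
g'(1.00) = -2.00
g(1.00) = -4.00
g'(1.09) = -2.00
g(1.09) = -4.18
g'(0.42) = -2.00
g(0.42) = -2.84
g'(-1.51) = -2.00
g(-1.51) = 1.02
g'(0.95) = -2.00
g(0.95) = -3.90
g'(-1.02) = -2.00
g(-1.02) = 0.04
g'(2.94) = -2.00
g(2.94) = -7.88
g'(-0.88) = -2.00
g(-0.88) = -0.24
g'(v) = -2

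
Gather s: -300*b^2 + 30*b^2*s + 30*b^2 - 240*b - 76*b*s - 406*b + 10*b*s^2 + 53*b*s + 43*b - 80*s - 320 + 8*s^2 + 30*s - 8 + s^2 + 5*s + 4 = -270*b^2 - 603*b + s^2*(10*b + 9) + s*(30*b^2 - 23*b - 45) - 324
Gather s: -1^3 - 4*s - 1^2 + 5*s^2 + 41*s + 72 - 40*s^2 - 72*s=-35*s^2 - 35*s + 70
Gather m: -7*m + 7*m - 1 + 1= 0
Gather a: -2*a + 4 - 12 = -2*a - 8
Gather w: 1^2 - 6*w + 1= 2 - 6*w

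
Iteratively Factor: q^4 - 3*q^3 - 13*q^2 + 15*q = (q - 5)*(q^3 + 2*q^2 - 3*q) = (q - 5)*(q + 3)*(q^2 - q) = (q - 5)*(q - 1)*(q + 3)*(q)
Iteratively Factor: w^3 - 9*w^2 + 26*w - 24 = (w - 2)*(w^2 - 7*w + 12) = (w - 3)*(w - 2)*(w - 4)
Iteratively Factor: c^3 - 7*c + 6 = (c + 3)*(c^2 - 3*c + 2) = (c - 1)*(c + 3)*(c - 2)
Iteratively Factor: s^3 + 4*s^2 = (s + 4)*(s^2) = s*(s + 4)*(s)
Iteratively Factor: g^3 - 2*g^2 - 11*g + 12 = (g - 1)*(g^2 - g - 12) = (g - 1)*(g + 3)*(g - 4)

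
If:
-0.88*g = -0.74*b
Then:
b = 1.18918918918919*g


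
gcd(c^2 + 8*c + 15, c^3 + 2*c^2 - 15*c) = c + 5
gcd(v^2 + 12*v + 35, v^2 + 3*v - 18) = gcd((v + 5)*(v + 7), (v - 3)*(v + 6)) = 1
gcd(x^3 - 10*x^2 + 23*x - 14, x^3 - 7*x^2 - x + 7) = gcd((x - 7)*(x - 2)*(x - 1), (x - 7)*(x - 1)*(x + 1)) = x^2 - 8*x + 7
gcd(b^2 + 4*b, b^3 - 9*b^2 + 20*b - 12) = 1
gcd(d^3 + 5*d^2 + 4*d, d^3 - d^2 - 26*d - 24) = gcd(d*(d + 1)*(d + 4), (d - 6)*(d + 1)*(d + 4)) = d^2 + 5*d + 4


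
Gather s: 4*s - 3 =4*s - 3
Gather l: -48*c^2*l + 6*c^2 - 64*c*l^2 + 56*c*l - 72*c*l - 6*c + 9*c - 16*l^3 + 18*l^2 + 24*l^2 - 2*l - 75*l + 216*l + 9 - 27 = 6*c^2 + 3*c - 16*l^3 + l^2*(42 - 64*c) + l*(-48*c^2 - 16*c + 139) - 18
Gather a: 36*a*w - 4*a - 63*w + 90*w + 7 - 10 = a*(36*w - 4) + 27*w - 3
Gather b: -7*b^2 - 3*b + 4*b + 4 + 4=-7*b^2 + b + 8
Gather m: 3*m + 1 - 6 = 3*m - 5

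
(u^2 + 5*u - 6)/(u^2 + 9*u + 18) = (u - 1)/(u + 3)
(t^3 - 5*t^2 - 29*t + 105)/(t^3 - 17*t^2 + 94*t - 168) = (t^2 + 2*t - 15)/(t^2 - 10*t + 24)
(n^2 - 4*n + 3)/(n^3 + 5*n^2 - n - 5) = (n - 3)/(n^2 + 6*n + 5)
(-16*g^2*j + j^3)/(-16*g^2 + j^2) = j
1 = 1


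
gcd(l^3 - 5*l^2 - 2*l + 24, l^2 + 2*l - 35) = 1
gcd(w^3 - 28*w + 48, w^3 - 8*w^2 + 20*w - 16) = w^2 - 6*w + 8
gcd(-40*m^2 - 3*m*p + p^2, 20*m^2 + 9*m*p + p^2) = 5*m + p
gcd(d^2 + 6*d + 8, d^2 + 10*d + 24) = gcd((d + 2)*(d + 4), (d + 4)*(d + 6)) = d + 4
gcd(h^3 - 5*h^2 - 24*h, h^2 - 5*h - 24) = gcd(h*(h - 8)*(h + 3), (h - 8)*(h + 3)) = h^2 - 5*h - 24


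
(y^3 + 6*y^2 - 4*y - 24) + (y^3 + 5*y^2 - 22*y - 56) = 2*y^3 + 11*y^2 - 26*y - 80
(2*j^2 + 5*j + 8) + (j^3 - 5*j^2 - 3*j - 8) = j^3 - 3*j^2 + 2*j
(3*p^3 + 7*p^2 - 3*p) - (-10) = 3*p^3 + 7*p^2 - 3*p + 10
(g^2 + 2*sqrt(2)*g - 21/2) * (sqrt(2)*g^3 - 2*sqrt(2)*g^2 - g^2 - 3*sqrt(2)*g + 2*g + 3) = sqrt(2)*g^5 - 2*sqrt(2)*g^4 + 3*g^4 - 31*sqrt(2)*g^3/2 - 6*g^3 + 3*g^2/2 + 25*sqrt(2)*g^2 - 21*g + 75*sqrt(2)*g/2 - 63/2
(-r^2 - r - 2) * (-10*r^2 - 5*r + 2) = 10*r^4 + 15*r^3 + 23*r^2 + 8*r - 4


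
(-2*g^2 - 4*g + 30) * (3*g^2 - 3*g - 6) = -6*g^4 - 6*g^3 + 114*g^2 - 66*g - 180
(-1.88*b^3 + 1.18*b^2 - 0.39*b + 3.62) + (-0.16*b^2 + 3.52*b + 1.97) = -1.88*b^3 + 1.02*b^2 + 3.13*b + 5.59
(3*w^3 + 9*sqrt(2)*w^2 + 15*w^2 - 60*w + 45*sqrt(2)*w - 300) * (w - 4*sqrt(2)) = 3*w^4 - 3*sqrt(2)*w^3 + 15*w^3 - 132*w^2 - 15*sqrt(2)*w^2 - 660*w + 240*sqrt(2)*w + 1200*sqrt(2)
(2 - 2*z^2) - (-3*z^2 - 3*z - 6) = z^2 + 3*z + 8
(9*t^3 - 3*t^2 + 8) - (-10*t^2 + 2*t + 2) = 9*t^3 + 7*t^2 - 2*t + 6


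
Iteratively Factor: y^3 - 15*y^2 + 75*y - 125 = (y - 5)*(y^2 - 10*y + 25) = (y - 5)^2*(y - 5)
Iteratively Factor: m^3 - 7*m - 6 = (m + 1)*(m^2 - m - 6) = (m + 1)*(m + 2)*(m - 3)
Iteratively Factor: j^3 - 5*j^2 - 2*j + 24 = (j - 3)*(j^2 - 2*j - 8) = (j - 3)*(j + 2)*(j - 4)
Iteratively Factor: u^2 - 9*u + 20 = (u - 5)*(u - 4)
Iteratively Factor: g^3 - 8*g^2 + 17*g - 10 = (g - 1)*(g^2 - 7*g + 10) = (g - 2)*(g - 1)*(g - 5)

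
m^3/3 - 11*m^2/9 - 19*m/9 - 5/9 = (m/3 + 1/3)*(m - 5)*(m + 1/3)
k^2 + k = k*(k + 1)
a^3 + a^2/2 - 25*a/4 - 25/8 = (a - 5/2)*(a + 1/2)*(a + 5/2)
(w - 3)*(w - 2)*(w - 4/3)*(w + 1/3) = w^4 - 6*w^3 + 95*w^2/9 - 34*w/9 - 8/3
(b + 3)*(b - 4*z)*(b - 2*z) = b^3 - 6*b^2*z + 3*b^2 + 8*b*z^2 - 18*b*z + 24*z^2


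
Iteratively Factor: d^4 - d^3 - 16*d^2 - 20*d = (d + 2)*(d^3 - 3*d^2 - 10*d) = (d + 2)^2*(d^2 - 5*d) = d*(d + 2)^2*(d - 5)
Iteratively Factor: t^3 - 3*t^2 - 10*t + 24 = (t - 2)*(t^2 - t - 12) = (t - 2)*(t + 3)*(t - 4)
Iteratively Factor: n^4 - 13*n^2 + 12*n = (n - 1)*(n^3 + n^2 - 12*n) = n*(n - 1)*(n^2 + n - 12) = n*(n - 1)*(n + 4)*(n - 3)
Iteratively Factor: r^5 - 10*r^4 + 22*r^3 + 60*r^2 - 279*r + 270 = (r - 3)*(r^4 - 7*r^3 + r^2 + 63*r - 90) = (r - 3)^2*(r^3 - 4*r^2 - 11*r + 30) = (r - 3)^2*(r - 2)*(r^2 - 2*r - 15) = (r - 5)*(r - 3)^2*(r - 2)*(r + 3)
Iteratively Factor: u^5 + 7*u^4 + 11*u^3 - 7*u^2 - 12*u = (u + 4)*(u^4 + 3*u^3 - u^2 - 3*u) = (u + 1)*(u + 4)*(u^3 + 2*u^2 - 3*u) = u*(u + 1)*(u + 4)*(u^2 + 2*u - 3) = u*(u + 1)*(u + 3)*(u + 4)*(u - 1)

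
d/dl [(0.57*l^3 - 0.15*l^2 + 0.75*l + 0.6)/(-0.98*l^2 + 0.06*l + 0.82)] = (-0.5586*l^4 + 0.0684*l^3 + 2.1282*l^2 + 0.93*l + 0.579)/(0.9604*l^4 - 0.1176*l^3 - 1.6036*l^2 + 0.0984*l + 0.6724)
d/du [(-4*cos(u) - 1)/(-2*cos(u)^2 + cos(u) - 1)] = (-8*sin(u)^2 + 4*cos(u) + 3)*sin(u)/(-cos(u) + cos(2*u) + 2)^2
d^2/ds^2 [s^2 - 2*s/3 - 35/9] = 2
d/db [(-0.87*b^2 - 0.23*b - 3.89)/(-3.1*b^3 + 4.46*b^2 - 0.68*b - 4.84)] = (-2.697*b^4 - 1.426*b^3 - 34.5596*b^2 + 43.1204*b - 1.532)/(9.61*b^6 - 27.652*b^5 + 24.1076*b^4 + 23.9424*b^3 - 42.7104*b^2 + 6.5824*b + 23.4256)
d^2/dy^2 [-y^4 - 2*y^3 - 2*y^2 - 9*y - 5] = -12*y^2 - 12*y - 4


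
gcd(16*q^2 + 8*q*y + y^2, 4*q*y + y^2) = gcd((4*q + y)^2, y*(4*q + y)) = 4*q + y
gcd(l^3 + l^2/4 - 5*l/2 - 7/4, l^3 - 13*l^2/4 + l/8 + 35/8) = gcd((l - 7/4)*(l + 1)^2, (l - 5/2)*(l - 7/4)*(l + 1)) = l^2 - 3*l/4 - 7/4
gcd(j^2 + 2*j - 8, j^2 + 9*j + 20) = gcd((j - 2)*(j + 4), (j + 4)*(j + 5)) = j + 4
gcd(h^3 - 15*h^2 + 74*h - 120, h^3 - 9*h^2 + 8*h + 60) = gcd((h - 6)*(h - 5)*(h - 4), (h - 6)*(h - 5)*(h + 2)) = h^2 - 11*h + 30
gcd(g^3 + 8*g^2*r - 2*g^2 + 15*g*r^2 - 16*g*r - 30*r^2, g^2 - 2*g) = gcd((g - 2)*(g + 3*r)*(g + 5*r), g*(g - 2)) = g - 2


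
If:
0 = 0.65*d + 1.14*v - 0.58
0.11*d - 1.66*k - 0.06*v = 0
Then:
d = 0.892307692307692 - 1.75384615384615*v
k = 0.0591288229842447 - 0.152363299351251*v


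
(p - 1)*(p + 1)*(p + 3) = p^3 + 3*p^2 - p - 3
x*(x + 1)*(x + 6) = x^3 + 7*x^2 + 6*x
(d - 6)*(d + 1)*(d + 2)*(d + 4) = d^4 + d^3 - 28*d^2 - 76*d - 48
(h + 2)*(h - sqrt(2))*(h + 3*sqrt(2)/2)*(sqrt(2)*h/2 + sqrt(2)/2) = sqrt(2)*h^4/2 + h^3/2 + 3*sqrt(2)*h^3/2 - sqrt(2)*h^2/2 + 3*h^2/2 - 9*sqrt(2)*h/2 + h - 3*sqrt(2)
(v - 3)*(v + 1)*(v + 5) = v^3 + 3*v^2 - 13*v - 15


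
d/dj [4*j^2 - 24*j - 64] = 8*j - 24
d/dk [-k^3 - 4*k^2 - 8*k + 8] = -3*k^2 - 8*k - 8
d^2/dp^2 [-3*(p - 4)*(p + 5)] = -6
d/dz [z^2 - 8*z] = 2*z - 8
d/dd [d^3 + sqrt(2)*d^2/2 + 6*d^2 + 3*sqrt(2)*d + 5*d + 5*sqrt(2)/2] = 3*d^2 + sqrt(2)*d + 12*d + 3*sqrt(2) + 5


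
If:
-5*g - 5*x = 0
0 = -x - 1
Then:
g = 1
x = -1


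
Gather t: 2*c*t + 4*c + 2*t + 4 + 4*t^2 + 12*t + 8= 4*c + 4*t^2 + t*(2*c + 14) + 12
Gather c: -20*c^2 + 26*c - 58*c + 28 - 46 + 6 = -20*c^2 - 32*c - 12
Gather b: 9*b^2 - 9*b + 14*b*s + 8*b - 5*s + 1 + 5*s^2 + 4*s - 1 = 9*b^2 + b*(14*s - 1) + 5*s^2 - s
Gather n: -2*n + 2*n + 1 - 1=0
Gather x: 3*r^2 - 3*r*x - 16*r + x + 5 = 3*r^2 - 16*r + x*(1 - 3*r) + 5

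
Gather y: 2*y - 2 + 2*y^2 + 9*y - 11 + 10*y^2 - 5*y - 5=12*y^2 + 6*y - 18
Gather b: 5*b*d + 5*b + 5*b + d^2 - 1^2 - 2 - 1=b*(5*d + 10) + d^2 - 4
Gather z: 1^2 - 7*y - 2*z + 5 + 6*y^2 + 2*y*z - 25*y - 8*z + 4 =6*y^2 - 32*y + z*(2*y - 10) + 10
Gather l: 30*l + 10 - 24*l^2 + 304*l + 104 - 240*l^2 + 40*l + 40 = -264*l^2 + 374*l + 154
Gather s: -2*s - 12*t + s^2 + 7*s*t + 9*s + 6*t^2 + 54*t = s^2 + s*(7*t + 7) + 6*t^2 + 42*t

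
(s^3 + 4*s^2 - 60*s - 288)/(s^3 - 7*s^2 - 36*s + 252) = (s^2 - 2*s - 48)/(s^2 - 13*s + 42)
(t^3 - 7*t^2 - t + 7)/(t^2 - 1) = t - 7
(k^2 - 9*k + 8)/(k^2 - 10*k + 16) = (k - 1)/(k - 2)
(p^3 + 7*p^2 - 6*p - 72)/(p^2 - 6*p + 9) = (p^2 + 10*p + 24)/(p - 3)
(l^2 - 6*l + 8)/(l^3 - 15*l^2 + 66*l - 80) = (l - 4)/(l^2 - 13*l + 40)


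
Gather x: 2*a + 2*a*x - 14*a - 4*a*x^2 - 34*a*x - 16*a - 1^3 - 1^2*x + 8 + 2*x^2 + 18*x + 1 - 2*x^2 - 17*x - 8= -4*a*x^2 - 32*a*x - 28*a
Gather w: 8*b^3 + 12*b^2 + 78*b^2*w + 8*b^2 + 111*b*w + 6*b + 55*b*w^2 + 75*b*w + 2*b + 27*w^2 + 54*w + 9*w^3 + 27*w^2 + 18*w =8*b^3 + 20*b^2 + 8*b + 9*w^3 + w^2*(55*b + 54) + w*(78*b^2 + 186*b + 72)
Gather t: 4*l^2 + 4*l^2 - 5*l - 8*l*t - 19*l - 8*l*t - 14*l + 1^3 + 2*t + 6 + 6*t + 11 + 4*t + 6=8*l^2 - 38*l + t*(12 - 16*l) + 24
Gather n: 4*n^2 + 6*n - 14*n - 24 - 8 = 4*n^2 - 8*n - 32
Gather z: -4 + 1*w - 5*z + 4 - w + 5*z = 0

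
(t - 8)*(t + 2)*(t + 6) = t^3 - 52*t - 96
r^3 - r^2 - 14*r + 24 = (r - 3)*(r - 2)*(r + 4)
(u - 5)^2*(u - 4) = u^3 - 14*u^2 + 65*u - 100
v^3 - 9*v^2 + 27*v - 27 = (v - 3)^3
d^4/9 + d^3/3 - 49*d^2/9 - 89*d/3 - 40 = (d/3 + 1)^2*(d - 8)*(d + 5)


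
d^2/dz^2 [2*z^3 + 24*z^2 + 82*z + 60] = 12*z + 48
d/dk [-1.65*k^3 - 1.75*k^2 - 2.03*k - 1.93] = -4.95*k^2 - 3.5*k - 2.03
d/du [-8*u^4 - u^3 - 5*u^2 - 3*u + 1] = -32*u^3 - 3*u^2 - 10*u - 3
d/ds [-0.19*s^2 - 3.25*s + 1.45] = -0.38*s - 3.25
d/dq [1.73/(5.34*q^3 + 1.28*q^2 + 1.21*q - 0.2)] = (-27.7146*q^2 - 4.4288*q - 2.0933)/(5.34*q^3 + 1.28*q^2 + 1.21*q - 0.2)^2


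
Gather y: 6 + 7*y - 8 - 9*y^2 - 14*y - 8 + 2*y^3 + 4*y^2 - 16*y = 2*y^3 - 5*y^2 - 23*y - 10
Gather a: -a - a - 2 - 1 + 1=-2*a - 2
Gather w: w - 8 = w - 8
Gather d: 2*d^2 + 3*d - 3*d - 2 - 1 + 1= 2*d^2 - 2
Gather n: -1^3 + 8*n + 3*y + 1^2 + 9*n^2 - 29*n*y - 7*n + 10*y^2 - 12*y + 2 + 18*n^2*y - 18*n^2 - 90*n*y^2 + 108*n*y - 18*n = n^2*(18*y - 9) + n*(-90*y^2 + 79*y - 17) + 10*y^2 - 9*y + 2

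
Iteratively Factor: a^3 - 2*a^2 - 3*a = (a)*(a^2 - 2*a - 3) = a*(a - 3)*(a + 1)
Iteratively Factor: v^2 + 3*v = (v)*(v + 3)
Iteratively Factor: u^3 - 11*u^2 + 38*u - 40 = (u - 4)*(u^2 - 7*u + 10) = (u - 5)*(u - 4)*(u - 2)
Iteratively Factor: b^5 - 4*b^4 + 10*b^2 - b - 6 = (b + 1)*(b^4 - 5*b^3 + 5*b^2 + 5*b - 6) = (b + 1)^2*(b^3 - 6*b^2 + 11*b - 6) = (b - 2)*(b + 1)^2*(b^2 - 4*b + 3) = (b - 3)*(b - 2)*(b + 1)^2*(b - 1)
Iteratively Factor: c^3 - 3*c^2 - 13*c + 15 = (c + 3)*(c^2 - 6*c + 5) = (c - 5)*(c + 3)*(c - 1)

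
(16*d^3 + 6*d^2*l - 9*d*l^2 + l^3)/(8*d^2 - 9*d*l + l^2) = (2*d^2 + d*l - l^2)/(d - l)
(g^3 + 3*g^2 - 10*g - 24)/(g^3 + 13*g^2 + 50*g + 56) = (g - 3)/(g + 7)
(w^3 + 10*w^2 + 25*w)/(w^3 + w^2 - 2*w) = (w^2 + 10*w + 25)/(w^2 + w - 2)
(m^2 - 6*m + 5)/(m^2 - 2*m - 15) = (m - 1)/(m + 3)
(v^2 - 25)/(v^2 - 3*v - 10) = (v + 5)/(v + 2)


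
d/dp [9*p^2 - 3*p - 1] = 18*p - 3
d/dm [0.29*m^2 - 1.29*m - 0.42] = 0.58*m - 1.29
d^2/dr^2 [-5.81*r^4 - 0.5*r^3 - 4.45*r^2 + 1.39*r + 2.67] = -69.72*r^2 - 3.0*r - 8.9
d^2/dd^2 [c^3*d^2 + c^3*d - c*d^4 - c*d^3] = 2*c*(c^2 - 6*d^2 - 3*d)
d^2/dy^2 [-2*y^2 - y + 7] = -4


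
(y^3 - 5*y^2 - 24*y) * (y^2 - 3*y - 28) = y^5 - 8*y^4 - 37*y^3 + 212*y^2 + 672*y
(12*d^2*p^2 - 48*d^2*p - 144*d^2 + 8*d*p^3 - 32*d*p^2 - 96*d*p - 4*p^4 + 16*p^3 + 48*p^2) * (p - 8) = 12*d^2*p^3 - 144*d^2*p^2 + 240*d^2*p + 1152*d^2 + 8*d*p^4 - 96*d*p^3 + 160*d*p^2 + 768*d*p - 4*p^5 + 48*p^4 - 80*p^3 - 384*p^2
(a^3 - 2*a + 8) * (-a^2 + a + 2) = -a^5 + a^4 + 4*a^3 - 10*a^2 + 4*a + 16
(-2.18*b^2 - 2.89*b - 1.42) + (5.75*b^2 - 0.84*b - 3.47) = 3.57*b^2 - 3.73*b - 4.89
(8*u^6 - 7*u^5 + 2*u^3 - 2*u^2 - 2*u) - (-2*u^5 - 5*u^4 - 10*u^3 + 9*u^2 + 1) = 8*u^6 - 5*u^5 + 5*u^4 + 12*u^3 - 11*u^2 - 2*u - 1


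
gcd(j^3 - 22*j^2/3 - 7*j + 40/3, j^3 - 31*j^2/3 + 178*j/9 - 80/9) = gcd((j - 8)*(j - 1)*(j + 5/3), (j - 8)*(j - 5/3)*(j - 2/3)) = j - 8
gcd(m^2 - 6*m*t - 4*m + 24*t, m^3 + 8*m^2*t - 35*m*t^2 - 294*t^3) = -m + 6*t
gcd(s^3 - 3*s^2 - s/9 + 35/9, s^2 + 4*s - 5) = 1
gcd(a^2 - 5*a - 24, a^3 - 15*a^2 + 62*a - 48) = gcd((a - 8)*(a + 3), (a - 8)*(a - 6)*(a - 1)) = a - 8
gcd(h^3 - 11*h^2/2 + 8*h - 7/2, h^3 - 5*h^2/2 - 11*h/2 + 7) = h^2 - 9*h/2 + 7/2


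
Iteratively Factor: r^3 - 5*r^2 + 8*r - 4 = (r - 2)*(r^2 - 3*r + 2) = (r - 2)*(r - 1)*(r - 2)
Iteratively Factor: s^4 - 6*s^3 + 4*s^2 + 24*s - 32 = (s - 4)*(s^3 - 2*s^2 - 4*s + 8) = (s - 4)*(s - 2)*(s^2 - 4) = (s - 4)*(s - 2)^2*(s + 2)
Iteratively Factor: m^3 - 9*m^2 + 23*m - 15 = (m - 5)*(m^2 - 4*m + 3) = (m - 5)*(m - 1)*(m - 3)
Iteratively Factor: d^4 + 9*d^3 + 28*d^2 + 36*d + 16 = (d + 1)*(d^3 + 8*d^2 + 20*d + 16) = (d + 1)*(d + 2)*(d^2 + 6*d + 8) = (d + 1)*(d + 2)^2*(d + 4)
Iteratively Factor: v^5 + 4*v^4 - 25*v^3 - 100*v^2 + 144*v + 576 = (v + 4)*(v^4 - 25*v^2 + 144) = (v + 3)*(v + 4)*(v^3 - 3*v^2 - 16*v + 48) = (v + 3)*(v + 4)^2*(v^2 - 7*v + 12) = (v - 4)*(v + 3)*(v + 4)^2*(v - 3)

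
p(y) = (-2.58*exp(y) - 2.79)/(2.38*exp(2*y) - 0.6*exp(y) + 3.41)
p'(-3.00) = -0.04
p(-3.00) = -0.86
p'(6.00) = 0.00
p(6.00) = 0.00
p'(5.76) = 0.00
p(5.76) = -0.00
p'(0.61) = 0.60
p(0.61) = -0.73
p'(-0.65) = -0.07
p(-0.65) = -1.10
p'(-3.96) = -0.02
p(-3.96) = -0.84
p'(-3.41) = -0.03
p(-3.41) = -0.85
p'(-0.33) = 0.09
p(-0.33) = -1.10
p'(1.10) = 0.48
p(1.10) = -0.46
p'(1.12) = 0.47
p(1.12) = -0.45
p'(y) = (-2.58*exp(y) - 2.79)*(-4.76*exp(2*y) + 0.6*exp(y))/(2.38*exp(2*y) - 0.6*exp(y) + 3.41)^2 - 2.58*exp(y)/(2.38*exp(2*y) - 0.6*exp(y) + 3.41)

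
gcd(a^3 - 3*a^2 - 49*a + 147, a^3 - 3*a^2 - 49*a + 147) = a^3 - 3*a^2 - 49*a + 147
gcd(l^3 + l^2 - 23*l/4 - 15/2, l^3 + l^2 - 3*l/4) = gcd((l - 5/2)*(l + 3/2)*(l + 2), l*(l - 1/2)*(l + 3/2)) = l + 3/2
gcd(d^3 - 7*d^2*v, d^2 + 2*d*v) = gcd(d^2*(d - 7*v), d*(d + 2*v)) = d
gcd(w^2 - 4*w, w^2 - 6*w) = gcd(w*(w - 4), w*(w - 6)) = w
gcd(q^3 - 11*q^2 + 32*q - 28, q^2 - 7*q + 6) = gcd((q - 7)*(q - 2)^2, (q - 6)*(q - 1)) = 1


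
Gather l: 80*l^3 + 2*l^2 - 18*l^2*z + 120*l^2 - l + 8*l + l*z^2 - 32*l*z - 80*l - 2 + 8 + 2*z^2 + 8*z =80*l^3 + l^2*(122 - 18*z) + l*(z^2 - 32*z - 73) + 2*z^2 + 8*z + 6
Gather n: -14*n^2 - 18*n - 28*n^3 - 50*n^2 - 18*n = -28*n^3 - 64*n^2 - 36*n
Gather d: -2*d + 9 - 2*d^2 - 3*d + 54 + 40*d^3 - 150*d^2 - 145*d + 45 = 40*d^3 - 152*d^2 - 150*d + 108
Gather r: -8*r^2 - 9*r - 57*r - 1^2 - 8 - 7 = -8*r^2 - 66*r - 16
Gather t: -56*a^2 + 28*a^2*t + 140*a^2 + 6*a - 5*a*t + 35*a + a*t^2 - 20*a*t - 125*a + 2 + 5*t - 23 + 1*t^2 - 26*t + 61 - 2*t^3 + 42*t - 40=84*a^2 - 84*a - 2*t^3 + t^2*(a + 1) + t*(28*a^2 - 25*a + 21)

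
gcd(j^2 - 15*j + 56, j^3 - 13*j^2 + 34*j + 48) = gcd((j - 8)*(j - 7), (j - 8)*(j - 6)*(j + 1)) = j - 8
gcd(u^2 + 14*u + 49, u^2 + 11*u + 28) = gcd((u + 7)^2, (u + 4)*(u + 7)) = u + 7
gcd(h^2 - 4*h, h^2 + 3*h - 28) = h - 4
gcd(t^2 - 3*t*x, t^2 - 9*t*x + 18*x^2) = -t + 3*x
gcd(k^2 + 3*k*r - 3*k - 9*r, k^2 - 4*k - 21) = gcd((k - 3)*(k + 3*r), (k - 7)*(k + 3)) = 1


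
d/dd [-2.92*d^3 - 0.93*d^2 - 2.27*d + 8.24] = -8.76*d^2 - 1.86*d - 2.27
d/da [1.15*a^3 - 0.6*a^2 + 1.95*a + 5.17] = 3.45*a^2 - 1.2*a + 1.95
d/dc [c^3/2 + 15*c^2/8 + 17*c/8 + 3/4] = 3*c^2/2 + 15*c/4 + 17/8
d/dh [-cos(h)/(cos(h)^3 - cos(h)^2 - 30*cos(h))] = (1 - 2*cos(h))*sin(h)/(sin(h)^2 + cos(h) + 29)^2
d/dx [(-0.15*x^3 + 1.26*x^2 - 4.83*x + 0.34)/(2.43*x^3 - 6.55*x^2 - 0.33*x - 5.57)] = (2.22044604925031e-16*x^5 - 2.0793*x^4 + 23.5728*x^3 - 32.0244*x^2 - 9.5824*x + 27.0153)/(5.9049*x^6 - 31.833*x^5 + 41.2987*x^4 - 22.7472*x^3 + 73.0759*x^2 + 3.6762*x + 31.0249)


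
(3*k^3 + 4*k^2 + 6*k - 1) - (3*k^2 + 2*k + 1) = 3*k^3 + k^2 + 4*k - 2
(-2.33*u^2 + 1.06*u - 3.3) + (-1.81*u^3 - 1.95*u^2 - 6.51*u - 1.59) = -1.81*u^3 - 4.28*u^2 - 5.45*u - 4.89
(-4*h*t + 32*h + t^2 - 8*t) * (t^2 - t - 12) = -4*h*t^3 + 36*h*t^2 + 16*h*t - 384*h + t^4 - 9*t^3 - 4*t^2 + 96*t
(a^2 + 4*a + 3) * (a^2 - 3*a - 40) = a^4 + a^3 - 49*a^2 - 169*a - 120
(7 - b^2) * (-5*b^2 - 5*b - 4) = 5*b^4 + 5*b^3 - 31*b^2 - 35*b - 28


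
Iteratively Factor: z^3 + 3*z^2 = (z)*(z^2 + 3*z) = z^2*(z + 3)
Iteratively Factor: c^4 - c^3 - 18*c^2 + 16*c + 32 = (c - 2)*(c^3 + c^2 - 16*c - 16) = (c - 2)*(c + 4)*(c^2 - 3*c - 4) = (c - 4)*(c - 2)*(c + 4)*(c + 1)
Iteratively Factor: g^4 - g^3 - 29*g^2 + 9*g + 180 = (g + 4)*(g^3 - 5*g^2 - 9*g + 45) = (g + 3)*(g + 4)*(g^2 - 8*g + 15) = (g - 3)*(g + 3)*(g + 4)*(g - 5)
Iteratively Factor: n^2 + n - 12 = (n + 4)*(n - 3)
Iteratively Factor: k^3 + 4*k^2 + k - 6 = (k + 3)*(k^2 + k - 2) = (k - 1)*(k + 3)*(k + 2)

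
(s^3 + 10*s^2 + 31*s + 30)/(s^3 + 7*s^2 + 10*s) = (s + 3)/s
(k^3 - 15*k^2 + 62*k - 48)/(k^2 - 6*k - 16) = (k^2 - 7*k + 6)/(k + 2)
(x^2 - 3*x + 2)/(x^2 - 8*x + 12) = (x - 1)/(x - 6)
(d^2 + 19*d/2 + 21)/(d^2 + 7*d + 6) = (d + 7/2)/(d + 1)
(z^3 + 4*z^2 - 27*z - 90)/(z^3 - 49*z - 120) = (z^2 + z - 30)/(z^2 - 3*z - 40)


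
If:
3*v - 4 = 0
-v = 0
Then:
No Solution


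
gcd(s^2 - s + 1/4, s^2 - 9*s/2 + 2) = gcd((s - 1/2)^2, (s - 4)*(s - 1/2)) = s - 1/2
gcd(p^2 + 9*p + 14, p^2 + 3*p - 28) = p + 7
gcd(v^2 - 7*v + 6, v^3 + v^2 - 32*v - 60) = v - 6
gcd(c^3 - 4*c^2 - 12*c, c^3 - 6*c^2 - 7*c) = c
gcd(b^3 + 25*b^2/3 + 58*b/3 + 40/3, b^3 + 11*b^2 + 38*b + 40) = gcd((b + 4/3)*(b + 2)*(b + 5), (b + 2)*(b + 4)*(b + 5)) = b^2 + 7*b + 10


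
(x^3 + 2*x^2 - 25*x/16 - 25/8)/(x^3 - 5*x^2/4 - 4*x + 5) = (x + 5/4)/(x - 2)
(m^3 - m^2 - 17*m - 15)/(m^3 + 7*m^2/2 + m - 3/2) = 2*(m - 5)/(2*m - 1)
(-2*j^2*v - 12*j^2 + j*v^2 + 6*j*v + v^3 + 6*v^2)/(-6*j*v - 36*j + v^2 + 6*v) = (-2*j^2 + j*v + v^2)/(-6*j + v)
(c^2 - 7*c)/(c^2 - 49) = c/(c + 7)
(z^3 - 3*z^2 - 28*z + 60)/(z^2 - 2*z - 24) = (z^2 + 3*z - 10)/(z + 4)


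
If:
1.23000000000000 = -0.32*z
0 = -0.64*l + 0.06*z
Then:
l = -0.36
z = -3.84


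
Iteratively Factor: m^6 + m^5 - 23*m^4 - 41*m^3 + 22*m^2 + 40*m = (m)*(m^5 + m^4 - 23*m^3 - 41*m^2 + 22*m + 40) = m*(m + 1)*(m^4 - 23*m^2 - 18*m + 40) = m*(m - 1)*(m + 1)*(m^3 + m^2 - 22*m - 40) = m*(m - 1)*(m + 1)*(m + 4)*(m^2 - 3*m - 10) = m*(m - 5)*(m - 1)*(m + 1)*(m + 4)*(m + 2)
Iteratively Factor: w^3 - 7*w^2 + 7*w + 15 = (w - 3)*(w^2 - 4*w - 5) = (w - 5)*(w - 3)*(w + 1)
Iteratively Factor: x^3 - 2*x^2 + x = (x - 1)*(x^2 - x) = x*(x - 1)*(x - 1)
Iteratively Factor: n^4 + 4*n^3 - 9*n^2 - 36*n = (n - 3)*(n^3 + 7*n^2 + 12*n) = (n - 3)*(n + 3)*(n^2 + 4*n) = (n - 3)*(n + 3)*(n + 4)*(n)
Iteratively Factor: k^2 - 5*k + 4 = (k - 4)*(k - 1)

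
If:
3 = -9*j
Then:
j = -1/3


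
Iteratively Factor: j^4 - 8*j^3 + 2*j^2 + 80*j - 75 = (j + 3)*(j^3 - 11*j^2 + 35*j - 25) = (j - 5)*(j + 3)*(j^2 - 6*j + 5) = (j - 5)*(j - 1)*(j + 3)*(j - 5)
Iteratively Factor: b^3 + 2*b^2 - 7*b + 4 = (b - 1)*(b^2 + 3*b - 4) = (b - 1)^2*(b + 4)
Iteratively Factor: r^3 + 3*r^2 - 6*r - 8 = (r + 1)*(r^2 + 2*r - 8) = (r - 2)*(r + 1)*(r + 4)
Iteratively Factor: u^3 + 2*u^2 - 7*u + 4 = (u + 4)*(u^2 - 2*u + 1) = (u - 1)*(u + 4)*(u - 1)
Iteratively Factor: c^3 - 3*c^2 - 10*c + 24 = (c + 3)*(c^2 - 6*c + 8) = (c - 4)*(c + 3)*(c - 2)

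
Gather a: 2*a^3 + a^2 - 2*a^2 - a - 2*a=2*a^3 - a^2 - 3*a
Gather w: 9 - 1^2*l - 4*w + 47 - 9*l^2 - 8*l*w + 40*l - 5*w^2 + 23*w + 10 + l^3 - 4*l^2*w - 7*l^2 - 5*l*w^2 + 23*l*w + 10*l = l^3 - 16*l^2 + 49*l + w^2*(-5*l - 5) + w*(-4*l^2 + 15*l + 19) + 66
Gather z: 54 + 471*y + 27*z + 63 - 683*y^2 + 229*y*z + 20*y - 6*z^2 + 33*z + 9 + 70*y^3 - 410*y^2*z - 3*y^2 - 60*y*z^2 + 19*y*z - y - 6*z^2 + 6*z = 70*y^3 - 686*y^2 + 490*y + z^2*(-60*y - 12) + z*(-410*y^2 + 248*y + 66) + 126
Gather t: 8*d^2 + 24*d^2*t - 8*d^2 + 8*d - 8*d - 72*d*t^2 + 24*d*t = -72*d*t^2 + t*(24*d^2 + 24*d)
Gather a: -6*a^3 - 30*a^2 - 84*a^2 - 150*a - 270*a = -6*a^3 - 114*a^2 - 420*a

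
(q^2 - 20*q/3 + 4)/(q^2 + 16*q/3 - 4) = (q - 6)/(q + 6)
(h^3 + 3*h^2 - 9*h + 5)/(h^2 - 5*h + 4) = (h^2 + 4*h - 5)/(h - 4)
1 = 1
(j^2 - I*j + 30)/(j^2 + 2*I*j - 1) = (j^2 - I*j + 30)/(j^2 + 2*I*j - 1)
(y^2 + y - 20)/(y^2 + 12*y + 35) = (y - 4)/(y + 7)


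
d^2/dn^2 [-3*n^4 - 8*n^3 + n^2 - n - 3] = -36*n^2 - 48*n + 2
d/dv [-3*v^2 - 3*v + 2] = -6*v - 3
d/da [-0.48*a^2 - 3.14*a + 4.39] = -0.96*a - 3.14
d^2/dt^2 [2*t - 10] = 0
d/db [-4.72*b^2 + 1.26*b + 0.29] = 1.26 - 9.44*b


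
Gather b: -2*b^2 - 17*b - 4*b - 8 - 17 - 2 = -2*b^2 - 21*b - 27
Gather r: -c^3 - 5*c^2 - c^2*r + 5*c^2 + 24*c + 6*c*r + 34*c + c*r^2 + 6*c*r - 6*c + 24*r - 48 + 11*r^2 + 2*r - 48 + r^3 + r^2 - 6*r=-c^3 + 52*c + r^3 + r^2*(c + 12) + r*(-c^2 + 12*c + 20) - 96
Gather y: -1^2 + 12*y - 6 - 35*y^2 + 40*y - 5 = -35*y^2 + 52*y - 12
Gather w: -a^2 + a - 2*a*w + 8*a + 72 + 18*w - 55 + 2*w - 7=-a^2 + 9*a + w*(20 - 2*a) + 10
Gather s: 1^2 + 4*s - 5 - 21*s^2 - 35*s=-21*s^2 - 31*s - 4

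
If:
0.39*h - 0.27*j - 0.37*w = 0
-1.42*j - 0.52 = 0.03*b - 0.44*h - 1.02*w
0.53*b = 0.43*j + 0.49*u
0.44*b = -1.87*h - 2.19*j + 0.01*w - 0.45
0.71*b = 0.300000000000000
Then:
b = 0.42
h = -0.03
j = -0.27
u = 0.69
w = 0.16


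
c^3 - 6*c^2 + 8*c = c*(c - 4)*(c - 2)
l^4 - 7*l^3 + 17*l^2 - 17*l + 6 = (l - 3)*(l - 2)*(l - 1)^2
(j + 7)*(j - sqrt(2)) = j^2 - sqrt(2)*j + 7*j - 7*sqrt(2)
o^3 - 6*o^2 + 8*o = o*(o - 4)*(o - 2)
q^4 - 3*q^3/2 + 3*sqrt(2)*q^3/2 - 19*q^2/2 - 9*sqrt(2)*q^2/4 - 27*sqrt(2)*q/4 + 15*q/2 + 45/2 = (q - 3)*(q + 3/2)*(q - sqrt(2))*(q + 5*sqrt(2)/2)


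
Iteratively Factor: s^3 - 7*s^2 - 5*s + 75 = (s + 3)*(s^2 - 10*s + 25) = (s - 5)*(s + 3)*(s - 5)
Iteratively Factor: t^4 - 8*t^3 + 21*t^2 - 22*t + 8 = (t - 4)*(t^3 - 4*t^2 + 5*t - 2) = (t - 4)*(t - 2)*(t^2 - 2*t + 1) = (t - 4)*(t - 2)*(t - 1)*(t - 1)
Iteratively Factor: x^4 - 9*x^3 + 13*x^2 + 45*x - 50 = (x - 5)*(x^3 - 4*x^2 - 7*x + 10) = (x - 5)*(x + 2)*(x^2 - 6*x + 5) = (x - 5)*(x - 1)*(x + 2)*(x - 5)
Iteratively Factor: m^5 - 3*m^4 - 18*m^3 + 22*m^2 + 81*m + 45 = (m - 3)*(m^4 - 18*m^2 - 32*m - 15) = (m - 3)*(m + 3)*(m^3 - 3*m^2 - 9*m - 5) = (m - 3)*(m + 1)*(m + 3)*(m^2 - 4*m - 5) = (m - 3)*(m + 1)^2*(m + 3)*(m - 5)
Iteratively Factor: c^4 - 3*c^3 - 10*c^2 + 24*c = (c - 2)*(c^3 - c^2 - 12*c) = (c - 2)*(c + 3)*(c^2 - 4*c) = c*(c - 2)*(c + 3)*(c - 4)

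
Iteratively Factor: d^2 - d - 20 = (d + 4)*(d - 5)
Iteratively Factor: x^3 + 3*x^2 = (x)*(x^2 + 3*x) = x^2*(x + 3)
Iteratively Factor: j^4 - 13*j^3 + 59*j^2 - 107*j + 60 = (j - 3)*(j^3 - 10*j^2 + 29*j - 20) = (j - 4)*(j - 3)*(j^2 - 6*j + 5) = (j - 5)*(j - 4)*(j - 3)*(j - 1)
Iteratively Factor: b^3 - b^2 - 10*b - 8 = (b + 2)*(b^2 - 3*b - 4) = (b - 4)*(b + 2)*(b + 1)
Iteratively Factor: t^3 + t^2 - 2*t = (t + 2)*(t^2 - t) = (t - 1)*(t + 2)*(t)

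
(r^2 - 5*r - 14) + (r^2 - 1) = 2*r^2 - 5*r - 15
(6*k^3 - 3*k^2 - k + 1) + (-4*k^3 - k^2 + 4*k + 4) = 2*k^3 - 4*k^2 + 3*k + 5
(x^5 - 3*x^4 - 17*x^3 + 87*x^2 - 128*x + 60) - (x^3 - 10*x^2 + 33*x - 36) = x^5 - 3*x^4 - 18*x^3 + 97*x^2 - 161*x + 96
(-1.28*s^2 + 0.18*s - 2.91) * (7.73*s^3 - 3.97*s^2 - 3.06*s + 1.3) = -9.8944*s^5 + 6.473*s^4 - 19.2921*s^3 + 9.3379*s^2 + 9.1386*s - 3.783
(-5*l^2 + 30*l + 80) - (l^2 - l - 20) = -6*l^2 + 31*l + 100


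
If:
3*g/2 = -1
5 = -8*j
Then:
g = -2/3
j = -5/8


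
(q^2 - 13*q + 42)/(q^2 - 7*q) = (q - 6)/q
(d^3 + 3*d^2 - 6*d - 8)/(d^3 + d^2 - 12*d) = (d^2 - d - 2)/(d*(d - 3))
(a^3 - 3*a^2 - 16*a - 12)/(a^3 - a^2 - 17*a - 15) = (a^2 - 4*a - 12)/(a^2 - 2*a - 15)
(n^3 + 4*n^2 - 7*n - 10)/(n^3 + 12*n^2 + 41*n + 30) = (n - 2)/(n + 6)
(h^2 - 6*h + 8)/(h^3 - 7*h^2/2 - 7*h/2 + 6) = 2*(h - 2)/(2*h^2 + h - 3)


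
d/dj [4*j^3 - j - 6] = 12*j^2 - 1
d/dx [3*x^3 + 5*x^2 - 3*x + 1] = 9*x^2 + 10*x - 3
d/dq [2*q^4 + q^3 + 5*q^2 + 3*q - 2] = 8*q^3 + 3*q^2 + 10*q + 3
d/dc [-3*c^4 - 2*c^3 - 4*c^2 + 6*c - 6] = -12*c^3 - 6*c^2 - 8*c + 6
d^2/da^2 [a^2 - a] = 2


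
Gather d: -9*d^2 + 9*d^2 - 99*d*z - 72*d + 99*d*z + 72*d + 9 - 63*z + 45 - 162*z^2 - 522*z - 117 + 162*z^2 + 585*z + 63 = 0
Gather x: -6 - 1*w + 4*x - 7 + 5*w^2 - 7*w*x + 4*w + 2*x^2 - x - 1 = 5*w^2 + 3*w + 2*x^2 + x*(3 - 7*w) - 14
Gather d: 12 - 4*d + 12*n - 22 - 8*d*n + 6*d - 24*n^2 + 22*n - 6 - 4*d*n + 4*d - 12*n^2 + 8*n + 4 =d*(6 - 12*n) - 36*n^2 + 42*n - 12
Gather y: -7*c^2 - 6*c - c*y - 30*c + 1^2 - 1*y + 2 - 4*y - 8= -7*c^2 - 36*c + y*(-c - 5) - 5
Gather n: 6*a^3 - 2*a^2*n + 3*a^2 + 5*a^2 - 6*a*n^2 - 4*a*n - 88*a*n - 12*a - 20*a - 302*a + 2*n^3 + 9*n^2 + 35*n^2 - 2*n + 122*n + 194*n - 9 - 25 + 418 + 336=6*a^3 + 8*a^2 - 334*a + 2*n^3 + n^2*(44 - 6*a) + n*(-2*a^2 - 92*a + 314) + 720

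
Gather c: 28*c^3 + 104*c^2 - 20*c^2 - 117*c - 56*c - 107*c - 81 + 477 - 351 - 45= 28*c^3 + 84*c^2 - 280*c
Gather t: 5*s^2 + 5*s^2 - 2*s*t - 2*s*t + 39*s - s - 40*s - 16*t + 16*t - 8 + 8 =10*s^2 - 4*s*t - 2*s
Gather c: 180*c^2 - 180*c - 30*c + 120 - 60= 180*c^2 - 210*c + 60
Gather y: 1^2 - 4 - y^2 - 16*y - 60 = -y^2 - 16*y - 63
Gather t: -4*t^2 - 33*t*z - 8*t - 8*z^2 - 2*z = -4*t^2 + t*(-33*z - 8) - 8*z^2 - 2*z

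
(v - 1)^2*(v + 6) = v^3 + 4*v^2 - 11*v + 6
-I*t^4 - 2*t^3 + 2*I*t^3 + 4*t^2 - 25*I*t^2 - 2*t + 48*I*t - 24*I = (t - 1)*(t - 6*I)*(t + 4*I)*(-I*t + I)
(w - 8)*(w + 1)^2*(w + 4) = w^4 - 2*w^3 - 39*w^2 - 68*w - 32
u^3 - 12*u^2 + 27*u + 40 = (u - 8)*(u - 5)*(u + 1)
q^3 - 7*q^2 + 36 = (q - 6)*(q - 3)*(q + 2)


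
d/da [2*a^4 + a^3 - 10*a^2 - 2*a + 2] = 8*a^3 + 3*a^2 - 20*a - 2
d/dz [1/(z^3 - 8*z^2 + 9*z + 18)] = (-3*z^2 + 16*z - 9)/(z^3 - 8*z^2 + 9*z + 18)^2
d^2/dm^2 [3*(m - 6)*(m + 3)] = 6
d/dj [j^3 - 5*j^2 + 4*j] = 3*j^2 - 10*j + 4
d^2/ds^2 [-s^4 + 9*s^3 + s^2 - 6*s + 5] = -12*s^2 + 54*s + 2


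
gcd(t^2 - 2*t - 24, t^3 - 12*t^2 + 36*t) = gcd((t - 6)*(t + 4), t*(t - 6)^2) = t - 6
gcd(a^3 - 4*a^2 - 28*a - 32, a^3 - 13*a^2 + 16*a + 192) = a - 8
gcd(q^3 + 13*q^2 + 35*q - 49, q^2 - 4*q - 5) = 1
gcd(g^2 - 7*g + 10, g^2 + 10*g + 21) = 1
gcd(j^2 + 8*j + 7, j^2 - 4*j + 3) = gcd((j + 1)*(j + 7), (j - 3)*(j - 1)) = 1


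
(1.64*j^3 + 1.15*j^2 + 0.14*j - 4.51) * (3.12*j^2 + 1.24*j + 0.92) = 5.1168*j^5 + 5.6216*j^4 + 3.3716*j^3 - 12.8396*j^2 - 5.4636*j - 4.1492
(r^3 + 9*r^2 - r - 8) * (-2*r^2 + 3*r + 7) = -2*r^5 - 15*r^4 + 36*r^3 + 76*r^2 - 31*r - 56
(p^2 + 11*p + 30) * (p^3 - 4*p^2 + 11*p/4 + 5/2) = p^5 + 7*p^4 - 45*p^3/4 - 349*p^2/4 + 110*p + 75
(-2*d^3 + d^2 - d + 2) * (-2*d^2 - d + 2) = 4*d^5 - 3*d^3 - d^2 - 4*d + 4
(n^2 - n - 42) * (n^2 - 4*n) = n^4 - 5*n^3 - 38*n^2 + 168*n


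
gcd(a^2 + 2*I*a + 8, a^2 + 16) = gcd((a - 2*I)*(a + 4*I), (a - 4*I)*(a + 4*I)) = a + 4*I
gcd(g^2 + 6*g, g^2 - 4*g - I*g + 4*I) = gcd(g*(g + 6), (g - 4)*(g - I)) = 1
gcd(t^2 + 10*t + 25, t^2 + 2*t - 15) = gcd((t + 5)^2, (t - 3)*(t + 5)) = t + 5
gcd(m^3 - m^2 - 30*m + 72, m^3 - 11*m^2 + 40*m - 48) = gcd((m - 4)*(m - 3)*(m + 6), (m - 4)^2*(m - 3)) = m^2 - 7*m + 12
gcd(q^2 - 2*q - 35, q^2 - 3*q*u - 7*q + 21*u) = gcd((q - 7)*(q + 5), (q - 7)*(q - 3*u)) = q - 7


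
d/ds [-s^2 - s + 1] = -2*s - 1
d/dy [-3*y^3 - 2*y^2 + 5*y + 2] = -9*y^2 - 4*y + 5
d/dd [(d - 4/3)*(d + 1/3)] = 2*d - 1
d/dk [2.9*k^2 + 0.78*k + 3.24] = 5.8*k + 0.78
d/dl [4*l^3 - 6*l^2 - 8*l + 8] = 12*l^2 - 12*l - 8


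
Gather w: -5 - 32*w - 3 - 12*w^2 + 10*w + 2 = -12*w^2 - 22*w - 6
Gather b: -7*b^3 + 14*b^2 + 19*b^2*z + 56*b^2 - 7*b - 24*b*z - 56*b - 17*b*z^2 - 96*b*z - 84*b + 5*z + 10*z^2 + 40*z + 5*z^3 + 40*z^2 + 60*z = -7*b^3 + b^2*(19*z + 70) + b*(-17*z^2 - 120*z - 147) + 5*z^3 + 50*z^2 + 105*z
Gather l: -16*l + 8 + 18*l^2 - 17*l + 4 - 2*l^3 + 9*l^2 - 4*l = -2*l^3 + 27*l^2 - 37*l + 12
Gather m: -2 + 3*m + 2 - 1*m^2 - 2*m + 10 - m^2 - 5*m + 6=-2*m^2 - 4*m + 16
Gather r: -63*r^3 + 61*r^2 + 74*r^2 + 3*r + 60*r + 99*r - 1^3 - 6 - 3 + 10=-63*r^3 + 135*r^2 + 162*r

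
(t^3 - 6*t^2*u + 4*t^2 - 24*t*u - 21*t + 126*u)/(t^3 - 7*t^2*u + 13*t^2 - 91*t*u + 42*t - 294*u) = (t^2 - 6*t*u - 3*t + 18*u)/(t^2 - 7*t*u + 6*t - 42*u)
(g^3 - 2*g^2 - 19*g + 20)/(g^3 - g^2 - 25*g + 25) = (g + 4)/(g + 5)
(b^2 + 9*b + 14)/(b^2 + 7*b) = (b + 2)/b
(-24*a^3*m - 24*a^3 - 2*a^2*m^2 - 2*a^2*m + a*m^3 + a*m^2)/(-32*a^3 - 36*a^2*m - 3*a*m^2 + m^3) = a*(6*a*m + 6*a - m^2 - m)/(8*a^2 + 7*a*m - m^2)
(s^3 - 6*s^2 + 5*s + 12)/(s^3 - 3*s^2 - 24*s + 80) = (s^2 - 2*s - 3)/(s^2 + s - 20)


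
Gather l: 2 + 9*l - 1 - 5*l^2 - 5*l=-5*l^2 + 4*l + 1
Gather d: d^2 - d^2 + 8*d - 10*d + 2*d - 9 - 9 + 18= 0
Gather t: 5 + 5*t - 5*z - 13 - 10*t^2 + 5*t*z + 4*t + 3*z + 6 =-10*t^2 + t*(5*z + 9) - 2*z - 2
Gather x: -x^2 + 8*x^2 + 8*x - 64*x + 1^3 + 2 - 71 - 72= 7*x^2 - 56*x - 140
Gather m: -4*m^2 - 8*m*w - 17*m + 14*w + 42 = -4*m^2 + m*(-8*w - 17) + 14*w + 42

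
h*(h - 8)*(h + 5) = h^3 - 3*h^2 - 40*h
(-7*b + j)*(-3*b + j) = 21*b^2 - 10*b*j + j^2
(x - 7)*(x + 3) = x^2 - 4*x - 21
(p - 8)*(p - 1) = p^2 - 9*p + 8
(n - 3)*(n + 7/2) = n^2 + n/2 - 21/2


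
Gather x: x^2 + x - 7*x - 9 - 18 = x^2 - 6*x - 27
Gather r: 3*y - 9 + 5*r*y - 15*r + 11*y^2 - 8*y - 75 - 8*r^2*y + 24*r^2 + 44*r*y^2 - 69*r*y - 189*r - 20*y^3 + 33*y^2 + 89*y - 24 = r^2*(24 - 8*y) + r*(44*y^2 - 64*y - 204) - 20*y^3 + 44*y^2 + 84*y - 108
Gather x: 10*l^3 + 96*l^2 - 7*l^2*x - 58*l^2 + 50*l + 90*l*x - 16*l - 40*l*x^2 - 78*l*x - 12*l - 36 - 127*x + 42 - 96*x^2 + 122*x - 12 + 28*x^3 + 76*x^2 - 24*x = 10*l^3 + 38*l^2 + 22*l + 28*x^3 + x^2*(-40*l - 20) + x*(-7*l^2 + 12*l - 29) - 6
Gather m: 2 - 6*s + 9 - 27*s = 11 - 33*s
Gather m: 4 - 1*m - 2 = 2 - m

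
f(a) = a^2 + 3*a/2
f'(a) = 2*a + 3/2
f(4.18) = 23.74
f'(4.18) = 9.86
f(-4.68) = 14.88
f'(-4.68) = -7.86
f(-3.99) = 9.94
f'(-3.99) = -6.48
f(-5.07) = 18.10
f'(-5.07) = -8.64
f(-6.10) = 28.06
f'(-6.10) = -10.70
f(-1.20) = -0.36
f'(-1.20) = -0.90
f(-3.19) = 5.39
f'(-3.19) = -4.88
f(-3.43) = 6.62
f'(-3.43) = -5.36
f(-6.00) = 27.00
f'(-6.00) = -10.50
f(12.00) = 162.00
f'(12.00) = 25.50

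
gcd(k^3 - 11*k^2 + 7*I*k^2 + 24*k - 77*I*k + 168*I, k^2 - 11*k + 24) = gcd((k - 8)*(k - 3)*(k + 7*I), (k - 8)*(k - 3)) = k^2 - 11*k + 24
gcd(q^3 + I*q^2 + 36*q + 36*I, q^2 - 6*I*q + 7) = q + I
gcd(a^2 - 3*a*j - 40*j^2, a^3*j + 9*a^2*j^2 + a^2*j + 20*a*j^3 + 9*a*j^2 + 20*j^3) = a + 5*j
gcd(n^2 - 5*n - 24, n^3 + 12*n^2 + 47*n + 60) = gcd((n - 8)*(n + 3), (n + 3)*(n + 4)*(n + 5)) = n + 3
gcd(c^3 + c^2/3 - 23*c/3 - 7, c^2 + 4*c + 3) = c + 1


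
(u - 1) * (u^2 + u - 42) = u^3 - 43*u + 42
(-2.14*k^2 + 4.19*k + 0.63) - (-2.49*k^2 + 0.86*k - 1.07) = 0.35*k^2 + 3.33*k + 1.7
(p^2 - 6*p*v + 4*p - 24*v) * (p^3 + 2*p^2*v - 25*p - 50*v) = p^5 - 4*p^4*v + 4*p^4 - 12*p^3*v^2 - 16*p^3*v - 25*p^3 - 48*p^2*v^2 + 100*p^2*v - 100*p^2 + 300*p*v^2 + 400*p*v + 1200*v^2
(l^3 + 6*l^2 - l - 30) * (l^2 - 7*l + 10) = l^5 - l^4 - 33*l^3 + 37*l^2 + 200*l - 300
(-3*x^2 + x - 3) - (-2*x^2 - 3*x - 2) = -x^2 + 4*x - 1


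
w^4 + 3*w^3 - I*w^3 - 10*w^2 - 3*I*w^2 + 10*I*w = w*(w - 2)*(w + 5)*(w - I)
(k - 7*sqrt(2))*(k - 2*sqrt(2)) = k^2 - 9*sqrt(2)*k + 28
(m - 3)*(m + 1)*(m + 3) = m^3 + m^2 - 9*m - 9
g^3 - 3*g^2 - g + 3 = (g - 3)*(g - 1)*(g + 1)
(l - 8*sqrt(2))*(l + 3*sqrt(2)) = l^2 - 5*sqrt(2)*l - 48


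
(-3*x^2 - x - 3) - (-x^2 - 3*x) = -2*x^2 + 2*x - 3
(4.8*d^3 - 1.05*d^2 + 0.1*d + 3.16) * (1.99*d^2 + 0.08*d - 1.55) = 9.552*d^5 - 1.7055*d^4 - 7.325*d^3 + 7.9239*d^2 + 0.0978*d - 4.898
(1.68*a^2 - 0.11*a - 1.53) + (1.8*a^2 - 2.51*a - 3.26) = 3.48*a^2 - 2.62*a - 4.79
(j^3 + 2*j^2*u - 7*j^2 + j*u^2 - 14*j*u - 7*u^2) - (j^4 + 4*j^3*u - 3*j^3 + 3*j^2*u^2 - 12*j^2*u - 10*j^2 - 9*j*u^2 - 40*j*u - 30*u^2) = -j^4 - 4*j^3*u + 4*j^3 - 3*j^2*u^2 + 14*j^2*u + 3*j^2 + 10*j*u^2 + 26*j*u + 23*u^2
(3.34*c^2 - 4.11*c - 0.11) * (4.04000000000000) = 13.4936*c^2 - 16.6044*c - 0.4444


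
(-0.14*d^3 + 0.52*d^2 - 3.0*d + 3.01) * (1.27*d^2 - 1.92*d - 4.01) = -0.1778*d^5 + 0.9292*d^4 - 4.247*d^3 + 7.4975*d^2 + 6.2508*d - 12.0701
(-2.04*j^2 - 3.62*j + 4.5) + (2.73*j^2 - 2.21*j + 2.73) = 0.69*j^2 - 5.83*j + 7.23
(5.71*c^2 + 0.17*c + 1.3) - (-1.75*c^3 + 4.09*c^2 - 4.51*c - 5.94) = 1.75*c^3 + 1.62*c^2 + 4.68*c + 7.24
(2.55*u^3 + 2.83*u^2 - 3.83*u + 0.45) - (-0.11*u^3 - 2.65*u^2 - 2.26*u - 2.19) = 2.66*u^3 + 5.48*u^2 - 1.57*u + 2.64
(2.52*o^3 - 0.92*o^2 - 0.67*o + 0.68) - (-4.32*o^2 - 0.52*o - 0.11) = 2.52*o^3 + 3.4*o^2 - 0.15*o + 0.79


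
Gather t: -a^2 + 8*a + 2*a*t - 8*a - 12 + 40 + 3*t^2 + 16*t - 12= -a^2 + 3*t^2 + t*(2*a + 16) + 16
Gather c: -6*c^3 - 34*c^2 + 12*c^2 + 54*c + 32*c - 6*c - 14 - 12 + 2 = -6*c^3 - 22*c^2 + 80*c - 24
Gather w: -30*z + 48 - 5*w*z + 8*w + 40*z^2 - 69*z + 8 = w*(8 - 5*z) + 40*z^2 - 99*z + 56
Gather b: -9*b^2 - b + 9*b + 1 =-9*b^2 + 8*b + 1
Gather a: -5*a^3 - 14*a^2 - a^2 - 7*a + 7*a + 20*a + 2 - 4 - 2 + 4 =-5*a^3 - 15*a^2 + 20*a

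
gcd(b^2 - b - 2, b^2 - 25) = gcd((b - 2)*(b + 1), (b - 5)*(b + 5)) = 1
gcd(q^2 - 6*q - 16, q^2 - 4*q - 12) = q + 2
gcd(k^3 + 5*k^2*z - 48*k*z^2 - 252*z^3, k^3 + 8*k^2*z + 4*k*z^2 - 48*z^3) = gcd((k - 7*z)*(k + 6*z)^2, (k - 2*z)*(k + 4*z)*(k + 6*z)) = k + 6*z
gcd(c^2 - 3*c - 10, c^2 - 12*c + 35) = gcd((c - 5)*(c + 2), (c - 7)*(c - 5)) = c - 5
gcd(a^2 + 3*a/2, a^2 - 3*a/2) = a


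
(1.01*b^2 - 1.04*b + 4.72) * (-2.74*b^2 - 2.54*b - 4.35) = -2.7674*b^4 + 0.2842*b^3 - 14.6847*b^2 - 7.4648*b - 20.532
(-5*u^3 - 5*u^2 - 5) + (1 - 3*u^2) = -5*u^3 - 8*u^2 - 4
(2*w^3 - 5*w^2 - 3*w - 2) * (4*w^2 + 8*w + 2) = 8*w^5 - 4*w^4 - 48*w^3 - 42*w^2 - 22*w - 4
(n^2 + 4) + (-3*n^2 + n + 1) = -2*n^2 + n + 5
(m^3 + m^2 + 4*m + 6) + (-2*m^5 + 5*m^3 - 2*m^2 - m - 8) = -2*m^5 + 6*m^3 - m^2 + 3*m - 2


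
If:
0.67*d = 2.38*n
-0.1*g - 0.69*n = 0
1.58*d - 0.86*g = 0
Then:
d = 0.00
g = 0.00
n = 0.00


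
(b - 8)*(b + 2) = b^2 - 6*b - 16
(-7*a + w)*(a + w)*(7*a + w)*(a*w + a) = -49*a^4*w - 49*a^4 - 49*a^3*w^2 - 49*a^3*w + a^2*w^3 + a^2*w^2 + a*w^4 + a*w^3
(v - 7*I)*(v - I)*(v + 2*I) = v^3 - 6*I*v^2 + 9*v - 14*I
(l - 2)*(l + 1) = l^2 - l - 2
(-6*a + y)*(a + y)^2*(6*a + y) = -36*a^4 - 72*a^3*y - 35*a^2*y^2 + 2*a*y^3 + y^4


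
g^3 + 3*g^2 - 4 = (g - 1)*(g + 2)^2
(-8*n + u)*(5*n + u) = -40*n^2 - 3*n*u + u^2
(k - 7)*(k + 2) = k^2 - 5*k - 14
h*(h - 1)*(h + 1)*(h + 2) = h^4 + 2*h^3 - h^2 - 2*h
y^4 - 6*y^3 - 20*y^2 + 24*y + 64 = (y - 8)*(y - 2)*(y + 2)^2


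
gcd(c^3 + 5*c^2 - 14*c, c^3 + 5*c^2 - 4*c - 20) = c - 2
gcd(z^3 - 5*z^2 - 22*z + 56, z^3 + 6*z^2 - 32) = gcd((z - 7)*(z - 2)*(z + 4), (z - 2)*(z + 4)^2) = z^2 + 2*z - 8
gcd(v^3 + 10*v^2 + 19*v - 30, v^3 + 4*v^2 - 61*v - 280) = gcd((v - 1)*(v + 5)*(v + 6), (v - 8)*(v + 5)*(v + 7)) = v + 5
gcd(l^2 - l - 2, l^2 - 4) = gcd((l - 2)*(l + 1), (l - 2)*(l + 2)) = l - 2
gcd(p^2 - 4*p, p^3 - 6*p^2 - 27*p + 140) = p - 4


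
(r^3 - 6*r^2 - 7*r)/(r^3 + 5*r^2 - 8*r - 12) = r*(r - 7)/(r^2 + 4*r - 12)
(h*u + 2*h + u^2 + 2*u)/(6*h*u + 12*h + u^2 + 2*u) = (h + u)/(6*h + u)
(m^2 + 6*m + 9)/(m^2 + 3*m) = (m + 3)/m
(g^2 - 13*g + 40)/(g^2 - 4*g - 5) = (g - 8)/(g + 1)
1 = 1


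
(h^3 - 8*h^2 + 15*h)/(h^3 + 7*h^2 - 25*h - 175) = h*(h - 3)/(h^2 + 12*h + 35)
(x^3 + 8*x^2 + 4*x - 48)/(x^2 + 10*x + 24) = x - 2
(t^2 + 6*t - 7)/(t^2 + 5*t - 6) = (t + 7)/(t + 6)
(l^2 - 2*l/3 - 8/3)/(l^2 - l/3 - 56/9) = 3*(-3*l^2 + 2*l + 8)/(-9*l^2 + 3*l + 56)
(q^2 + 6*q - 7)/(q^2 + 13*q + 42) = (q - 1)/(q + 6)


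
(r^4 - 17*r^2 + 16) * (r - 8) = r^5 - 8*r^4 - 17*r^3 + 136*r^2 + 16*r - 128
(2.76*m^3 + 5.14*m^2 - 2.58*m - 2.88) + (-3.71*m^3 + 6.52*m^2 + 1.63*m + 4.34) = -0.95*m^3 + 11.66*m^2 - 0.95*m + 1.46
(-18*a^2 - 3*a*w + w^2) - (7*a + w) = -18*a^2 - 3*a*w - 7*a + w^2 - w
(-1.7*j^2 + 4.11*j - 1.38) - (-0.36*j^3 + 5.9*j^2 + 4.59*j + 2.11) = 0.36*j^3 - 7.6*j^2 - 0.48*j - 3.49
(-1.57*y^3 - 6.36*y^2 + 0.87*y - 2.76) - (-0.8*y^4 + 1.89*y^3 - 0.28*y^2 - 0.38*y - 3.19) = 0.8*y^4 - 3.46*y^3 - 6.08*y^2 + 1.25*y + 0.43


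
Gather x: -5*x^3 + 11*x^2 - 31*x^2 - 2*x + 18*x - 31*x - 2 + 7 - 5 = -5*x^3 - 20*x^2 - 15*x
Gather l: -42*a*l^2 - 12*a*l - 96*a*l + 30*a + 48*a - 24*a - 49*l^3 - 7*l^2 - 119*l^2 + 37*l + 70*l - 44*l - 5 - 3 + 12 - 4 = 54*a - 49*l^3 + l^2*(-42*a - 126) + l*(63 - 108*a)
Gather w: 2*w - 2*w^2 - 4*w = -2*w^2 - 2*w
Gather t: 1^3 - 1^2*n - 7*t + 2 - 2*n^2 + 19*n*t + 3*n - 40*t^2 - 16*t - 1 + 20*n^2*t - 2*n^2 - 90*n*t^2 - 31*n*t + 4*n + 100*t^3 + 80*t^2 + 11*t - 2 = -4*n^2 + 6*n + 100*t^3 + t^2*(40 - 90*n) + t*(20*n^2 - 12*n - 12)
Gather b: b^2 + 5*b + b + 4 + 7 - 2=b^2 + 6*b + 9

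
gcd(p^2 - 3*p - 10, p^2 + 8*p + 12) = p + 2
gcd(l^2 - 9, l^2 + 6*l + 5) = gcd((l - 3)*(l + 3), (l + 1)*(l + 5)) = 1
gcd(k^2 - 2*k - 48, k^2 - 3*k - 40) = k - 8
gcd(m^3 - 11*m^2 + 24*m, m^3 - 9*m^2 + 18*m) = m^2 - 3*m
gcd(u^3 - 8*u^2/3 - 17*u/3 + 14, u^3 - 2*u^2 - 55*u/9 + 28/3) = u^2 - 2*u/3 - 7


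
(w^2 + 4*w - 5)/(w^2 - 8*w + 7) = (w + 5)/(w - 7)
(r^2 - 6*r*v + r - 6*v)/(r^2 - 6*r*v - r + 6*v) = (r + 1)/(r - 1)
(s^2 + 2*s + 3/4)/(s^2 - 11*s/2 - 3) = (s + 3/2)/(s - 6)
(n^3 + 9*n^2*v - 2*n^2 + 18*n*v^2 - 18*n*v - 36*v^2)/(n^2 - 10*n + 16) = (n^2 + 9*n*v + 18*v^2)/(n - 8)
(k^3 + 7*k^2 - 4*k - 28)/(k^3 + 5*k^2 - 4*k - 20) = (k + 7)/(k + 5)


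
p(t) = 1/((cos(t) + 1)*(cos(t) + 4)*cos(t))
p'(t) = sin(t)/((cos(t) + 1)*(cos(t) + 4)*cos(t)^2) + sin(t)/((cos(t) + 1)*(cos(t) + 4)^2*cos(t)) + sin(t)/((cos(t) + 1)^2*(cos(t) + 4)*cos(t))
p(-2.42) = -1.64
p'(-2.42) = 3.25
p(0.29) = 0.11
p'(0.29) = 0.05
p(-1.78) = -1.60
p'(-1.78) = -5.16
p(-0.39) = 0.11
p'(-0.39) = -0.08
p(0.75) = 0.17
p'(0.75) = 0.25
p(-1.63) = -4.56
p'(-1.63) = -70.91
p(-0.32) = 0.11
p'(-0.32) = -0.06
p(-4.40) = -1.27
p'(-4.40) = 1.86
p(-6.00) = 0.11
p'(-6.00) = 0.05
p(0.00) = 0.10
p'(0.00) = 0.00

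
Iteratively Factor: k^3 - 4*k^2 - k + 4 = (k - 1)*(k^2 - 3*k - 4) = (k - 1)*(k + 1)*(k - 4)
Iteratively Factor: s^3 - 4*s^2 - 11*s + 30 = (s - 5)*(s^2 + s - 6) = (s - 5)*(s - 2)*(s + 3)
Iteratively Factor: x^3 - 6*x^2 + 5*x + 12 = (x + 1)*(x^2 - 7*x + 12) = (x - 4)*(x + 1)*(x - 3)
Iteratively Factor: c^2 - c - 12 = (c + 3)*(c - 4)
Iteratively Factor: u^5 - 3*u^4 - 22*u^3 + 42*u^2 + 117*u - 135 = (u - 5)*(u^4 + 2*u^3 - 12*u^2 - 18*u + 27) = (u - 5)*(u - 3)*(u^3 + 5*u^2 + 3*u - 9) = (u - 5)*(u - 3)*(u + 3)*(u^2 + 2*u - 3) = (u - 5)*(u - 3)*(u + 3)^2*(u - 1)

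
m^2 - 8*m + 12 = (m - 6)*(m - 2)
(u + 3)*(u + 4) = u^2 + 7*u + 12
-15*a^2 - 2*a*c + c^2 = (-5*a + c)*(3*a + c)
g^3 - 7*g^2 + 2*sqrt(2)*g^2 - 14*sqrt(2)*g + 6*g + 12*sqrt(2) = (g - 6)*(g - 1)*(g + 2*sqrt(2))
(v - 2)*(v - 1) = v^2 - 3*v + 2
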